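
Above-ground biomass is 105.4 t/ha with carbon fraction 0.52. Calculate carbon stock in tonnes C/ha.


Formula: Carbon Stock = Biomass * Carbon Fraction
C = 105.4 t/ha * 0.52
C = 54.8 t C/ha

54.8


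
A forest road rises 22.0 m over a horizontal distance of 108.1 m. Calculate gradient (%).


Formula: Gradient = rise / run * 100
Gradient = 22.0 / 108.1 * 100 = 20.4%

20.4


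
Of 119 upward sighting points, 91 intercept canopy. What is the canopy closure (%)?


Formula: Canopy closure = covered points / total points * 100
Closure = 91 / 119 * 100
Closure = 0.7647 * 100 = 76.5%

76.5


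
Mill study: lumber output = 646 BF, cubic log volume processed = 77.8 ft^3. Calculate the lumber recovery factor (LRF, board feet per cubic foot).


Formula: LRF = Lumber Output (BF) / Log Input (ft^3)
LRF = 646 BF / 77.8 ft^3
LRF = 8.3 BF/ft^3

8.3


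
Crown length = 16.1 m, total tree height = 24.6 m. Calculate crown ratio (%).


Formula: Crown Ratio = (Crown Length / Total Height) * 100
CR = (16.1 m / 24.6 m) * 100
CR = 0.6545 * 100 = 65.4%

65.4


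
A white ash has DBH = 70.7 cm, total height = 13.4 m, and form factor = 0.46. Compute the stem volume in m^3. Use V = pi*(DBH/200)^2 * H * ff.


Formula: V = pi * (DBH/200)^2 * H * ff
Radius = DBH/200 = 70.7/200 = 0.3535 m
Radius^2 = 0.3535^2 = 0.12496225 m^2
V = pi * 0.12496225 * 13.4 * 0.46
V = 2.42 m^3

2.42


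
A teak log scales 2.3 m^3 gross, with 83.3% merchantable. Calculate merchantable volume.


Formula: MV = V_total * (merchantable_pct / 100)
Merchantable fraction = 83.3% / 100 = 0.833
MV = 2.3 m^3 * 0.833 = 1.916 m^3

1.916


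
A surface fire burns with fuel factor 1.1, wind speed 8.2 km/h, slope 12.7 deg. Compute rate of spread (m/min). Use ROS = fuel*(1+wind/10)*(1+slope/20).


Formula: ROS = fuel * (1 + wind/10) * (1 + slope/20)
Wind factor = 1 + 8.2/10 = 1.82
Slope factor = 1 + 12.7/20 = 1.635
ROS = 1.1 * 1.82 * 1.635 = 3.27 m/min

3.27


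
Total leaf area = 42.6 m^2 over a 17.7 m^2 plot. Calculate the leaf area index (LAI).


Formula: LAI = total leaf area / ground area  (dimensionless)
LAI = 42.6 m^2 / 17.7 m^2
LAI = 2.41

2.41


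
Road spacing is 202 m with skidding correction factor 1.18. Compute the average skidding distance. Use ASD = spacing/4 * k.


Formula: ASD = (spacing / 4) * correction
Uncorrected distance = spacing / 4 = 202 / 4 = 50.5 m
ASD = 50.5 * 1.18 = 60 m

60


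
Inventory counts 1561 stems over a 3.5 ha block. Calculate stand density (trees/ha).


Formula: Stand Density = N_trees / Area_ha
Density = 1561 trees / 3.5 ha
Density = 446 trees/ha

446


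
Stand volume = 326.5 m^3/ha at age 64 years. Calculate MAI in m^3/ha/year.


Formula: MAI = Total Volume / Stand Age
MAI = 326.5 m^3/ha / 64 years
MAI = 5.1 m^3/ha/year

5.1


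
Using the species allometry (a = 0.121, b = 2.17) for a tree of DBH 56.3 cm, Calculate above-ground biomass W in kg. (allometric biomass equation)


Formula: W = a * DBH^b  (allometric power law)
DBH^b = 56.3^2.17 = 6289.3131
W = 0.121 * 6289.3131 = 761.0 kg

761.0


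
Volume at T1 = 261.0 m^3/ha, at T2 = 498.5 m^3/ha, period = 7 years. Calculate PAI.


Formula: PAI = (V_T2 - V_T1) / (T2 - T1)
Volume increment = 498.5 - 261.0 = 237.5 m^3/ha
PAI = 237.5 / 7 = 33.93 m^3/ha/year

33.93


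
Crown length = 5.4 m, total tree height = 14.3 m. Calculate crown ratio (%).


Formula: Crown Ratio = (Crown Length / Total Height) * 100
CR = (5.4 m / 14.3 m) * 100
CR = 0.3776 * 100 = 37.8%

37.8


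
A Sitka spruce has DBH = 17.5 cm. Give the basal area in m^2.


Formula: BA = pi * (DBH/2)^2 / 10000  (cm^2 to m^2)
Radius = DBH/2 = 17.5/2 = 8.75 cm
BA = pi * 8.75^2 / 10000
   = 240.5282 cm^2 / 10000
   = 0.0241 m^2

0.0241


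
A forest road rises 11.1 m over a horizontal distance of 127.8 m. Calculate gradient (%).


Formula: Gradient = rise / run * 100
Gradient = 11.1 / 127.8 * 100 = 8.7%

8.7


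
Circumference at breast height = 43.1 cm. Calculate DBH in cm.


Formula: DBH = C / pi
DBH = 43.1 / pi
pi = 3.14159...
DBH = 13.7 cm

13.7


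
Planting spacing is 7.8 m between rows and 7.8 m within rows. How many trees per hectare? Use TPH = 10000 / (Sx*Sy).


Formula: TPH = 10000 m^2/ha / (spacing_x * spacing_y)
Area per tree = 7.8 m * 7.8 m = 60.84 m^2
TPH = 10000 / 60.84 = 164 trees/ha

164


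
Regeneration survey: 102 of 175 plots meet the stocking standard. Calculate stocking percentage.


Formula: Stocking % = stocked plots / total plots * 100
Stocking = 102 / 175 * 100
Stocking = 0.5829 * 100 = 58.3%

58.3


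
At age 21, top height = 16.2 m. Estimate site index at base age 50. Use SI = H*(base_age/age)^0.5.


Formula: SI = H_dom * (base_age / age)^0.5
Age ratio = 50 / 21 = 2.38095
sqrt(age_ratio) = 1.54303
SI = 16.2 * 1.54303 = 25.0 m

25.0


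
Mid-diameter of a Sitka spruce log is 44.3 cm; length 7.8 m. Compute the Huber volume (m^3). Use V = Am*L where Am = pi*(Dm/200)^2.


Huber: V = Am * L,  Am = pi*(Dm/200)^2
Am = pi*(44.3/200)^2 = 0.154134 m^2
V = 0.154134*7.8 = 1.2022 m^3

1.2022


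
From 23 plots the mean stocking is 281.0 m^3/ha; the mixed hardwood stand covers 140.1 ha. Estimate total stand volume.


Formula: Total Volume = Mean Volume per ha * Total Area
Total Volume = 281.0 m^3/ha * 140.1 ha
Total Volume = 39368 m^3

39368


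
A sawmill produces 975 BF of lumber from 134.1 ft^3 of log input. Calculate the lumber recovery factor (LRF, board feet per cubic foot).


Formula: LRF = Lumber Output (BF) / Log Input (ft^3)
LRF = 975 BF / 134.1 ft^3
LRF = 7.27 BF/ft^3

7.27


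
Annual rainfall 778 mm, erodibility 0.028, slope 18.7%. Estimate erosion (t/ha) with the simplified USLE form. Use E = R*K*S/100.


Formula: E = R * K * S / 100  (simplified USLE)
R * K = 778 * 0.028 = 21.784
E = 21.784 * 18.7 / 100 = 4.07 t/ha

4.07


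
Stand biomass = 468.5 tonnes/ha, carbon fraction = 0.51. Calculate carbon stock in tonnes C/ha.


Formula: Carbon Stock = Biomass * Carbon Fraction
C = 468.5 t/ha * 0.51
C = 238.9 t C/ha

238.9


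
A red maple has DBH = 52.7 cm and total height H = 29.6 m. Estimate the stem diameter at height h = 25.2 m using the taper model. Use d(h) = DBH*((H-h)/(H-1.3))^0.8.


Taper: d(h) = DBH * ((H - h) / (H - 1.3))^0.8
Numerator = H - h = 29.6 - 25.2 = 4.4 m
Denominator = H - 1.3 = 29.6 - 1.3 = 28.3 m
Ratio = 4.4 / 28.3 = 0.15548
d = 52.7 * 0.15548^0.8 = 11.9 cm

11.9


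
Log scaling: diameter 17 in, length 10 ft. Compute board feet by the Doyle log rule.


Doyle: BF = (D - 4)^2 * L / 16
Adjusted diameter = 17 - 4 = 13 in
(D-4)^2 = 13^2 = 169
BF = 169 * 10 / 16 = 106 BF

106


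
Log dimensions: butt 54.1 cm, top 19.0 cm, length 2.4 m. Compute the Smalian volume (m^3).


Smalian: V = (A1 + A2)/2 * L,  A = pi*(D/200)^2
A1 = pi*(54.1/200)^2 = 0.229871 m^2
A2 = pi*(19.0/200)^2 = 0.028353 m^2
V = (0.229871+0.028353)/2*2.4 = 0.3099 m^3

0.3099


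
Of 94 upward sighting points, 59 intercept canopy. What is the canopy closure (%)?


Formula: Canopy closure = covered points / total points * 100
Closure = 59 / 94 * 100
Closure = 0.6277 * 100 = 62.8%

62.8


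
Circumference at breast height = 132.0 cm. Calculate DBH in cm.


Formula: DBH = C / pi
DBH = 132.0 / pi
pi = 3.14159...
DBH = 42.0 cm

42.0


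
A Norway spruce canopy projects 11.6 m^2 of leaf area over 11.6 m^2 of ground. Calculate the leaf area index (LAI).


Formula: LAI = total leaf area / ground area  (dimensionless)
LAI = 11.6 m^2 / 11.6 m^2
LAI = 1.0

1.0


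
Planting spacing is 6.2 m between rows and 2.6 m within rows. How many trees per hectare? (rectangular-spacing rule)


Formula: TPH = 10000 m^2/ha / (spacing_x * spacing_y)
Area per tree = 6.2 m * 2.6 m = 16.12 m^2
TPH = 10000 / 16.12 = 620 trees/ha

620


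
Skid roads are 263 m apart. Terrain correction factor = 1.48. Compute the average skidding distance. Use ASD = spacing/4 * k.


Formula: ASD = (spacing / 4) * correction
Uncorrected distance = spacing / 4 = 263 / 4 = 65.75 m
ASD = 65.75 * 1.48 = 97 m

97


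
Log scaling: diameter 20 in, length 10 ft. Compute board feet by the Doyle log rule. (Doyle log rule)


Doyle: BF = (D - 4)^2 * L / 16
Adjusted diameter = 20 - 4 = 16 in
(D-4)^2 = 16^2 = 256
BF = 256 * 10 / 16 = 160 BF

160


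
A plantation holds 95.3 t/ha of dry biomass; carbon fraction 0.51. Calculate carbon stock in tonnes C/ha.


Formula: Carbon Stock = Biomass * Carbon Fraction
C = 95.3 t/ha * 0.51
C = 48.6 t C/ha

48.6


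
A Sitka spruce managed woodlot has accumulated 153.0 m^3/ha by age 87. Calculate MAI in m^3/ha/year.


Formula: MAI = Total Volume / Stand Age
MAI = 153.0 m^3/ha / 87 years
MAI = 1.76 m^3/ha/year

1.76


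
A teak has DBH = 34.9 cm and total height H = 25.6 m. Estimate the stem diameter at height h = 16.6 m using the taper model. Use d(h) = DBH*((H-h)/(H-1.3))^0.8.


Taper: d(h) = DBH * ((H - h) / (H - 1.3))^0.8
Numerator = H - h = 25.6 - 16.6 = 9.0 m
Denominator = H - 1.3 = 25.6 - 1.3 = 24.3 m
Ratio = 9.0 / 24.3 = 0.37037
d = 34.9 * 0.37037^0.8 = 15.8 cm

15.8


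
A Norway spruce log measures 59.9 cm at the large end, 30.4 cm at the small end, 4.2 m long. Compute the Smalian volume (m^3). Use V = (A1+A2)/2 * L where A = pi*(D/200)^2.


Smalian: V = (A1 + A2)/2 * L,  A = pi*(D/200)^2
A1 = pi*(59.9/200)^2 = 0.281802 m^2
A2 = pi*(30.4/200)^2 = 0.072583 m^2
V = (0.281802+0.072583)/2*4.2 = 0.7442 m^3

0.7442


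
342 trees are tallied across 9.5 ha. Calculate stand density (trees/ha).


Formula: Stand Density = N_trees / Area_ha
Density = 342 trees / 9.5 ha
Density = 36 trees/ha

36


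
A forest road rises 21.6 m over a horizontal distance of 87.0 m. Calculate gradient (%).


Formula: Gradient = rise / run * 100
Gradient = 21.6 / 87.0 * 100 = 24.8%

24.8


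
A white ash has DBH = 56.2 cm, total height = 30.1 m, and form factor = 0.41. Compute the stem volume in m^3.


Formula: V = pi * (DBH/200)^2 * H * ff
Radius = DBH/200 = 56.2/200 = 0.281 m
Radius^2 = 0.281^2 = 0.078961 m^2
V = pi * 0.078961 * 30.1 * 0.41
V = 3.061 m^3

3.061


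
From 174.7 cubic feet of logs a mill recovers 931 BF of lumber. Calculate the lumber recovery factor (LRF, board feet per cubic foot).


Formula: LRF = Lumber Output (BF) / Log Input (ft^3)
LRF = 931 BF / 174.7 ft^3
LRF = 5.33 BF/ft^3

5.33


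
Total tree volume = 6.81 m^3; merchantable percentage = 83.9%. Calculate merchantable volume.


Formula: MV = V_total * (merchantable_pct / 100)
Merchantable fraction = 83.9% / 100 = 0.839
MV = 6.81 m^3 * 0.839 = 5.714 m^3

5.714


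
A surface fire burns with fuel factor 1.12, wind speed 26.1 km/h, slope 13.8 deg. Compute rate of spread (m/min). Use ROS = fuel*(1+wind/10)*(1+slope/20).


Formula: ROS = fuel * (1 + wind/10) * (1 + slope/20)
Wind factor = 1 + 26.1/10 = 3.61
Slope factor = 1 + 13.8/20 = 1.69
ROS = 1.12 * 3.61 * 1.69 = 6.83 m/min

6.83


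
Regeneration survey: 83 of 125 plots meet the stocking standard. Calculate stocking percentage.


Formula: Stocking % = stocked plots / total plots * 100
Stocking = 83 / 125 * 100
Stocking = 0.664 * 100 = 66.4%

66.4


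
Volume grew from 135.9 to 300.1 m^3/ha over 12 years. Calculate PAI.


Formula: PAI = (V_T2 - V_T1) / (T2 - T1)
Volume increment = 300.1 - 135.9 = 164.2 m^3/ha
PAI = 164.2 / 12 = 13.68 m^3/ha/year

13.68


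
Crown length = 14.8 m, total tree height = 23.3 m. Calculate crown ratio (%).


Formula: Crown Ratio = (Crown Length / Total Height) * 100
CR = (14.8 m / 23.3 m) * 100
CR = 0.6352 * 100 = 63.5%

63.5


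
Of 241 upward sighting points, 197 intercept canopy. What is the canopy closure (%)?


Formula: Canopy closure = covered points / total points * 100
Closure = 197 / 241 * 100
Closure = 0.8174 * 100 = 81.7%

81.7


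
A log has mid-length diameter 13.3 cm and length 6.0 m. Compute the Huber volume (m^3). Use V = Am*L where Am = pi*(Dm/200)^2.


Huber: V = Am * L,  Am = pi*(Dm/200)^2
Am = pi*(13.3/200)^2 = 0.013893 m^2
V = 0.013893*6.0 = 0.0834 m^3

0.0834


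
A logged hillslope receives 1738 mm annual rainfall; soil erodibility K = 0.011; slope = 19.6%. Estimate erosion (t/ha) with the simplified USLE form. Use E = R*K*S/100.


Formula: E = R * K * S / 100  (simplified USLE)
R * K = 1738 * 0.011 = 19.118
E = 19.118 * 19.6 / 100 = 3.75 t/ha

3.75


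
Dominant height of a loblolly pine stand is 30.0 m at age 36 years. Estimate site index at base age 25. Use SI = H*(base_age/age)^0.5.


Formula: SI = H_dom * (base_age / age)^0.5
Age ratio = 25 / 36 = 0.69444
sqrt(age_ratio) = 0.83333
SI = 30.0 * 0.83333 = 25.0 m

25.0


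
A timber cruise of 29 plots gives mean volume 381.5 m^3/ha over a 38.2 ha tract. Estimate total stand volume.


Formula: Total Volume = Mean Volume per ha * Total Area
Total Volume = 381.5 m^3/ha * 38.2 ha
Total Volume = 14573 m^3

14573


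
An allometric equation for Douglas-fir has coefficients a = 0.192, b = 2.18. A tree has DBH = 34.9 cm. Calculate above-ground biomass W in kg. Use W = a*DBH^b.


Formula: W = a * DBH^b  (allometric power law)
DBH^b = 34.9^2.18 = 2308.6571
W = 0.192 * 2308.6571 = 443.3 kg

443.3


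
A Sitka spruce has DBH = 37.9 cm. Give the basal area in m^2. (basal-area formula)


Formula: BA = pi * (DBH/2)^2 / 10000  (cm^2 to m^2)
Radius = DBH/2 = 37.9/2 = 18.95 cm
BA = pi * 18.95^2 / 10000
   = 1128.1538 cm^2 / 10000
   = 0.1128 m^2

0.1128


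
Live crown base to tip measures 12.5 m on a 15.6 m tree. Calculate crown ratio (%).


Formula: Crown Ratio = (Crown Length / Total Height) * 100
CR = (12.5 m / 15.6 m) * 100
CR = 0.8013 * 100 = 80.1%

80.1


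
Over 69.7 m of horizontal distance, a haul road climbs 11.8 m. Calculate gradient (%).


Formula: Gradient = rise / run * 100
Gradient = 11.8 / 69.7 * 100 = 16.9%

16.9


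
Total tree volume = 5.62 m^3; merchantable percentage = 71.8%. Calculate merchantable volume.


Formula: MV = V_total * (merchantable_pct / 100)
Merchantable fraction = 71.8% / 100 = 0.718
MV = 5.62 m^3 * 0.718 = 4.035 m^3

4.035


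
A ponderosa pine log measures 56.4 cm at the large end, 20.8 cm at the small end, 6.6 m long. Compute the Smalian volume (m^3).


Smalian: V = (A1 + A2)/2 * L,  A = pi*(D/200)^2
A1 = pi*(56.4/200)^2 = 0.249832 m^2
A2 = pi*(20.8/200)^2 = 0.033979 m^2
V = (0.249832+0.033979)/2*6.6 = 0.9366 m^3

0.9366


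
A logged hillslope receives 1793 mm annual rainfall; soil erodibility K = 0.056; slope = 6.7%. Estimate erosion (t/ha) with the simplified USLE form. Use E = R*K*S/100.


Formula: E = R * K * S / 100  (simplified USLE)
R * K = 1793 * 0.056 = 100.408
E = 100.408 * 6.7 / 100 = 6.73 t/ha

6.73


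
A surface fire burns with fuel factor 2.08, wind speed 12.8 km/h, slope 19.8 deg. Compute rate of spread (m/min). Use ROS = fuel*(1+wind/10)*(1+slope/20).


Formula: ROS = fuel * (1 + wind/10) * (1 + slope/20)
Wind factor = 1 + 12.8/10 = 2.28
Slope factor = 1 + 19.8/20 = 1.99
ROS = 2.08 * 2.28 * 1.99 = 9.44 m/min

9.44


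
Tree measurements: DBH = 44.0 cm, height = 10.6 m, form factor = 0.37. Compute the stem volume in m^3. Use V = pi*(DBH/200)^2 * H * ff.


Formula: V = pi * (DBH/200)^2 * H * ff
Radius = DBH/200 = 44.0/200 = 0.22 m
Radius^2 = 0.22^2 = 0.0484 m^2
V = pi * 0.0484 * 10.6 * 0.37
V = 0.596 m^3

0.596


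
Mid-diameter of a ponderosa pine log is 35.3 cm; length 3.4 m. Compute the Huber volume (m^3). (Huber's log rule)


Huber: V = Am * L,  Am = pi*(Dm/200)^2
Am = pi*(35.3/200)^2 = 0.097868 m^2
V = 0.097868*3.4 = 0.3328 m^3

0.3328


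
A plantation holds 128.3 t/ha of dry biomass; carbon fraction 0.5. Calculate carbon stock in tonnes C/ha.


Formula: Carbon Stock = Biomass * Carbon Fraction
C = 128.3 t/ha * 0.5
C = 64.2 t C/ha

64.2


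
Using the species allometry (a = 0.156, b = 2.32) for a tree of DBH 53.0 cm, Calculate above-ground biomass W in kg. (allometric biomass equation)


Formula: W = a * DBH^b  (allometric power law)
DBH^b = 53.0^2.32 = 10007.3714
W = 0.156 * 10007.3714 = 1561.1 kg

1561.1


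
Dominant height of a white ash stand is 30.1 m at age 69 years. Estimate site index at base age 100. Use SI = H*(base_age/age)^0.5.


Formula: SI = H_dom * (base_age / age)^0.5
Age ratio = 100 / 69 = 1.44928
sqrt(age_ratio) = 1.20386
SI = 30.1 * 1.20386 = 36.2 m

36.2


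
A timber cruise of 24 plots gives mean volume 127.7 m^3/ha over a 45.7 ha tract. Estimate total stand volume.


Formula: Total Volume = Mean Volume per ha * Total Area
Total Volume = 127.7 m^3/ha * 45.7 ha
Total Volume = 5836 m^3

5836


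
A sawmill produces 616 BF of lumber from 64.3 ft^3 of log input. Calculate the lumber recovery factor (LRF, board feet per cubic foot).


Formula: LRF = Lumber Output (BF) / Log Input (ft^3)
LRF = 616 BF / 64.3 ft^3
LRF = 9.58 BF/ft^3

9.58


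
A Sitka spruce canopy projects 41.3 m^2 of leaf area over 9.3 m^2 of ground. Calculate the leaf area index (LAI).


Formula: LAI = total leaf area / ground area  (dimensionless)
LAI = 41.3 m^2 / 9.3 m^2
LAI = 4.44

4.44


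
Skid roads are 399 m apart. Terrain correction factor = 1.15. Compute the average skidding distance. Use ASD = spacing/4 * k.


Formula: ASD = (spacing / 4) * correction
Uncorrected distance = spacing / 4 = 399 / 4 = 99.75 m
ASD = 99.75 * 1.15 = 115 m

115


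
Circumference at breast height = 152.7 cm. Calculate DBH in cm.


Formula: DBH = C / pi
DBH = 152.7 / pi
pi = 3.14159...
DBH = 48.6 cm

48.6


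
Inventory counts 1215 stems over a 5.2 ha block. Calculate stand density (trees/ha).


Formula: Stand Density = N_trees / Area_ha
Density = 1215 trees / 5.2 ha
Density = 234 trees/ha

234


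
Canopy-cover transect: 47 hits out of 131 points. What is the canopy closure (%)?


Formula: Canopy closure = covered points / total points * 100
Closure = 47 / 131 * 100
Closure = 0.3588 * 100 = 35.9%

35.9


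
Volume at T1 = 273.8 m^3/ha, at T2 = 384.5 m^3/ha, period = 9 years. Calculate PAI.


Formula: PAI = (V_T2 - V_T1) / (T2 - T1)
Volume increment = 384.5 - 273.8 = 110.7 m^3/ha
PAI = 110.7 / 9 = 12.3 m^3/ha/year

12.3


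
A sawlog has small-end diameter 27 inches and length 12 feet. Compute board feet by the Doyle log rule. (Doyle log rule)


Doyle: BF = (D - 4)^2 * L / 16
Adjusted diameter = 27 - 4 = 23 in
(D-4)^2 = 23^2 = 529
BF = 529 * 12 / 16 = 397 BF

397


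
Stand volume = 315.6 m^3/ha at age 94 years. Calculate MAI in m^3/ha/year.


Formula: MAI = Total Volume / Stand Age
MAI = 315.6 m^3/ha / 94 years
MAI = 3.36 m^3/ha/year

3.36


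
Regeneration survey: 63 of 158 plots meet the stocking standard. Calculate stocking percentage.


Formula: Stocking % = stocked plots / total plots * 100
Stocking = 63 / 158 * 100
Stocking = 0.3987 * 100 = 39.9%

39.9


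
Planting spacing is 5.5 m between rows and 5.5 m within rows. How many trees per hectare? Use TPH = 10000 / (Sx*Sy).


Formula: TPH = 10000 m^2/ha / (spacing_x * spacing_y)
Area per tree = 5.5 m * 5.5 m = 30.25 m^2
TPH = 10000 / 30.25 = 331 trees/ha

331


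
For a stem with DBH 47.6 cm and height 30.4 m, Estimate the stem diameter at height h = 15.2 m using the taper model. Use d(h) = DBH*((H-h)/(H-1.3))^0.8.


Taper: d(h) = DBH * ((H - h) / (H - 1.3))^0.8
Numerator = H - h = 30.4 - 15.2 = 15.2 m
Denominator = H - 1.3 = 30.4 - 1.3 = 29.1 m
Ratio = 15.2 / 29.1 = 0.52234
d = 47.6 * 0.52234^0.8 = 28.3 cm

28.3


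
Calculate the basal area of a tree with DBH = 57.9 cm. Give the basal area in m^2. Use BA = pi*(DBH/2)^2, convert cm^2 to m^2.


Formula: BA = pi * (DBH/2)^2 / 10000  (cm^2 to m^2)
Radius = DBH/2 = 57.9/2 = 28.95 cm
BA = pi * 28.95^2 / 10000
   = 2632.9767 cm^2 / 10000
   = 0.2633 m^2

0.2633


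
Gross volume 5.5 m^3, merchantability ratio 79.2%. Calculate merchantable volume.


Formula: MV = V_total * (merchantable_pct / 100)
Merchantable fraction = 79.2% / 100 = 0.792
MV = 5.5 m^3 * 0.792 = 4.356 m^3

4.356


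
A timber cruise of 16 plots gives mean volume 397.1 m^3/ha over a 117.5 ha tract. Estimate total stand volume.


Formula: Total Volume = Mean Volume per ha * Total Area
Total Volume = 397.1 m^3/ha * 117.5 ha
Total Volume = 46659 m^3

46659


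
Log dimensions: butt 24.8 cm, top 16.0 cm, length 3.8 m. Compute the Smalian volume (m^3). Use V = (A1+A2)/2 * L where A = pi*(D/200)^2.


Smalian: V = (A1 + A2)/2 * L,  A = pi*(D/200)^2
A1 = pi*(24.8/200)^2 = 0.048305 m^2
A2 = pi*(16.0/200)^2 = 0.020106 m^2
V = (0.048305+0.020106)/2*3.8 = 0.13 m^3

0.13


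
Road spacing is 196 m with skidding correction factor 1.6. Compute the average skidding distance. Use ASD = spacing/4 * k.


Formula: ASD = (spacing / 4) * correction
Uncorrected distance = spacing / 4 = 196 / 4 = 49 m
ASD = 49 * 1.6 = 78 m

78


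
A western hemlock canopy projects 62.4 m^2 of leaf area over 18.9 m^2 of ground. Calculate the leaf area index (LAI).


Formula: LAI = total leaf area / ground area  (dimensionless)
LAI = 62.4 m^2 / 18.9 m^2
LAI = 3.3

3.3


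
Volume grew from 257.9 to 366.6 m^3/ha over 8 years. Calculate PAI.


Formula: PAI = (V_T2 - V_T1) / (T2 - T1)
Volume increment = 366.6 - 257.9 = 108.7 m^3/ha
PAI = 108.7 / 8 = 13.59 m^3/ha/year

13.59


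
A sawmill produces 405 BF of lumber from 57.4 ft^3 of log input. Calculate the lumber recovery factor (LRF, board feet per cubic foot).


Formula: LRF = Lumber Output (BF) / Log Input (ft^3)
LRF = 405 BF / 57.4 ft^3
LRF = 7.06 BF/ft^3

7.06


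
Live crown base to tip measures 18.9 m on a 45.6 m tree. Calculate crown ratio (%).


Formula: Crown Ratio = (Crown Length / Total Height) * 100
CR = (18.9 m / 45.6 m) * 100
CR = 0.4145 * 100 = 41.4%

41.4


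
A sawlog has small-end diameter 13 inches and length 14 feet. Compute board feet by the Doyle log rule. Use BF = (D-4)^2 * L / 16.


Doyle: BF = (D - 4)^2 * L / 16
Adjusted diameter = 13 - 4 = 9 in
(D-4)^2 = 9^2 = 81
BF = 81 * 14 / 16 = 71 BF

71


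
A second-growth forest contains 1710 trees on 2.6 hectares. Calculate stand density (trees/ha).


Formula: Stand Density = N_trees / Area_ha
Density = 1710 trees / 2.6 ha
Density = 658 trees/ha

658


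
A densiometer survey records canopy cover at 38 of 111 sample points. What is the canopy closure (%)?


Formula: Canopy closure = covered points / total points * 100
Closure = 38 / 111 * 100
Closure = 0.3423 * 100 = 34.2%

34.2


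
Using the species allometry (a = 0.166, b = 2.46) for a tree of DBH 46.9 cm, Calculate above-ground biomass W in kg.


Formula: W = a * DBH^b  (allometric power law)
DBH^b = 46.9^2.46 = 12914.7259
W = 0.166 * 12914.7259 = 2143.8 kg

2143.8


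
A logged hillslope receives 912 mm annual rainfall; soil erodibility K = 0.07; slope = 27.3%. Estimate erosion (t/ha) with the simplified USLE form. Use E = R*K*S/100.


Formula: E = R * K * S / 100  (simplified USLE)
R * K = 912 * 0.07 = 63.84
E = 63.84 * 27.3 / 100 = 17.43 t/ha

17.43


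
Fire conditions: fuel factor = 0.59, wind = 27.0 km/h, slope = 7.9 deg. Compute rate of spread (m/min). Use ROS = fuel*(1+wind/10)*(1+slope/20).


Formula: ROS = fuel * (1 + wind/10) * (1 + slope/20)
Wind factor = 1 + 27.0/10 = 3.7
Slope factor = 1 + 7.9/20 = 1.395
ROS = 0.59 * 3.7 * 1.395 = 3.05 m/min

3.05


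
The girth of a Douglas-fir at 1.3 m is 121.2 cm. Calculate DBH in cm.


Formula: DBH = C / pi
DBH = 121.2 / pi
pi = 3.14159...
DBH = 38.6 cm

38.6


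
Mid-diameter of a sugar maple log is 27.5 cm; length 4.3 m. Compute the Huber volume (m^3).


Huber: V = Am * L,  Am = pi*(Dm/200)^2
Am = pi*(27.5/200)^2 = 0.059396 m^2
V = 0.059396*4.3 = 0.2554 m^3

0.2554


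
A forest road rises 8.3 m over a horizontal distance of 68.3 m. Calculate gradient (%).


Formula: Gradient = rise / run * 100
Gradient = 8.3 / 68.3 * 100 = 12.2%

12.2


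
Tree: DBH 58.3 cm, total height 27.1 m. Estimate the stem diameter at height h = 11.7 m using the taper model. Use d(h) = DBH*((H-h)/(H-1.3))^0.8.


Taper: d(h) = DBH * ((H - h) / (H - 1.3))^0.8
Numerator = H - h = 27.1 - 11.7 = 15.4 m
Denominator = H - 1.3 = 27.1 - 1.3 = 25.8 m
Ratio = 15.4 / 25.8 = 0.5969
d = 58.3 * 0.5969^0.8 = 38.6 cm

38.6


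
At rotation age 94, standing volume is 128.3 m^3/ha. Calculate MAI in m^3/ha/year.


Formula: MAI = Total Volume / Stand Age
MAI = 128.3 m^3/ha / 94 years
MAI = 1.36 m^3/ha/year

1.36


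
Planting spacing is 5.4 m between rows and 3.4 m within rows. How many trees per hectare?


Formula: TPH = 10000 m^2/ha / (spacing_x * spacing_y)
Area per tree = 5.4 m * 3.4 m = 18.36 m^2
TPH = 10000 / 18.36 = 545 trees/ha

545


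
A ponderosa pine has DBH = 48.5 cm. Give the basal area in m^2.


Formula: BA = pi * (DBH/2)^2 / 10000  (cm^2 to m^2)
Radius = DBH/2 = 48.5/2 = 24.25 cm
BA = pi * 24.25^2 / 10000
   = 1847.4528 cm^2 / 10000
   = 0.1847 m^2

0.1847


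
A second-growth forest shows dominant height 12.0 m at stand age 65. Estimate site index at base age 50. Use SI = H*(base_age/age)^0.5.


Formula: SI = H_dom * (base_age / age)^0.5
Age ratio = 50 / 65 = 0.76923
sqrt(age_ratio) = 0.87706
SI = 12.0 * 0.87706 = 10.5 m

10.5


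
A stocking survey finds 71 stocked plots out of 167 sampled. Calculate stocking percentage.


Formula: Stocking % = stocked plots / total plots * 100
Stocking = 71 / 167 * 100
Stocking = 0.4251 * 100 = 42.5%

42.5


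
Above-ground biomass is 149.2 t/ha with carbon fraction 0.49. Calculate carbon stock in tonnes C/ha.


Formula: Carbon Stock = Biomass * Carbon Fraction
C = 149.2 t/ha * 0.49
C = 73.1 t C/ha

73.1


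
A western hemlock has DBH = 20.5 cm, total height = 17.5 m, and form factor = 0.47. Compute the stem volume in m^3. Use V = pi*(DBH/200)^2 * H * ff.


Formula: V = pi * (DBH/200)^2 * H * ff
Radius = DBH/200 = 20.5/200 = 0.1025 m
Radius^2 = 0.1025^2 = 0.01050625 m^2
V = pi * 0.01050625 * 17.5 * 0.47
V = 0.271 m^3

0.271


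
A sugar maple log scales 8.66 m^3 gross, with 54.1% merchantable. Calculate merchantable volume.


Formula: MV = V_total * (merchantable_pct / 100)
Merchantable fraction = 54.1% / 100 = 0.541
MV = 8.66 m^3 * 0.541 = 4.685 m^3

4.685


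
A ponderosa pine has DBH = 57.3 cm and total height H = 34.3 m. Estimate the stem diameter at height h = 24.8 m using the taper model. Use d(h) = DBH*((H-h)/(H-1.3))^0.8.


Taper: d(h) = DBH * ((H - h) / (H - 1.3))^0.8
Numerator = H - h = 34.3 - 24.8 = 9.5 m
Denominator = H - 1.3 = 34.3 - 1.3 = 33.0 m
Ratio = 9.5 / 33.0 = 0.28788
d = 57.3 * 0.28788^0.8 = 21.2 cm

21.2


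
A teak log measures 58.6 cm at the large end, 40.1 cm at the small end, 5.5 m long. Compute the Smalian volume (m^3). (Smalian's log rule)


Smalian: V = (A1 + A2)/2 * L,  A = pi*(D/200)^2
A1 = pi*(58.6/200)^2 = 0.269703 m^2
A2 = pi*(40.1/200)^2 = 0.126293 m^2
V = (0.269703+0.126293)/2*5.5 = 1.089 m^3

1.089


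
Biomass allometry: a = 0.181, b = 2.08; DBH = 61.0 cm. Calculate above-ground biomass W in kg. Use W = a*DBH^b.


Formula: W = a * DBH^b  (allometric power law)
DBH^b = 61.0^2.08 = 5169.9466
W = 0.181 * 5169.9466 = 935.8 kg

935.8


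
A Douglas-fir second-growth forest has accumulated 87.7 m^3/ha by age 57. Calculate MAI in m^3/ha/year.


Formula: MAI = Total Volume / Stand Age
MAI = 87.7 m^3/ha / 57 years
MAI = 1.54 m^3/ha/year

1.54


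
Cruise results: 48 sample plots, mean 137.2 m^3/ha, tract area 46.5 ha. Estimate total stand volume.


Formula: Total Volume = Mean Volume per ha * Total Area
Total Volume = 137.2 m^3/ha * 46.5 ha
Total Volume = 6380 m^3

6380


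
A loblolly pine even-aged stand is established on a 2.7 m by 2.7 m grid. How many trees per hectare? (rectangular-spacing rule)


Formula: TPH = 10000 m^2/ha / (spacing_x * spacing_y)
Area per tree = 2.7 m * 2.7 m = 7.29 m^2
TPH = 10000 / 7.29 = 1372 trees/ha

1372


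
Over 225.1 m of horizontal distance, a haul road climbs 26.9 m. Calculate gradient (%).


Formula: Gradient = rise / run * 100
Gradient = 26.9 / 225.1 * 100 = 12.0%

12.0


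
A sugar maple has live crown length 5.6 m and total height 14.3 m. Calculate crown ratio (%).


Formula: Crown Ratio = (Crown Length / Total Height) * 100
CR = (5.6 m / 14.3 m) * 100
CR = 0.3916 * 100 = 39.2%

39.2


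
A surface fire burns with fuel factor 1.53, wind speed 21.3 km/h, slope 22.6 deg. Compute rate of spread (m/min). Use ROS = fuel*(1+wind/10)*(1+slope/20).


Formula: ROS = fuel * (1 + wind/10) * (1 + slope/20)
Wind factor = 1 + 21.3/10 = 3.13
Slope factor = 1 + 22.6/20 = 2.13
ROS = 1.53 * 3.13 * 2.13 = 10.2 m/min

10.2


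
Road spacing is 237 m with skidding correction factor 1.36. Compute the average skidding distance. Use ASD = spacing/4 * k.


Formula: ASD = (spacing / 4) * correction
Uncorrected distance = spacing / 4 = 237 / 4 = 59.25 m
ASD = 59.25 * 1.36 = 81 m

81


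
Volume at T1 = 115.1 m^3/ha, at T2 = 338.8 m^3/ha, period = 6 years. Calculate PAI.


Formula: PAI = (V_T2 - V_T1) / (T2 - T1)
Volume increment = 338.8 - 115.1 = 223.7 m^3/ha
PAI = 223.7 / 6 = 37.28 m^3/ha/year

37.28


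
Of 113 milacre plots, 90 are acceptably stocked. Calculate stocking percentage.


Formula: Stocking % = stocked plots / total plots * 100
Stocking = 90 / 113 * 100
Stocking = 0.7965 * 100 = 79.6%

79.6


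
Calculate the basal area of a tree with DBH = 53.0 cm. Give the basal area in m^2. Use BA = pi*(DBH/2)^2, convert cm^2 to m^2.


Formula: BA = pi * (DBH/2)^2 / 10000  (cm^2 to m^2)
Radius = DBH/2 = 53.0/2 = 26.5 cm
BA = pi * 26.5^2 / 10000
   = 2206.1834 cm^2 / 10000
   = 0.2206 m^2

0.2206


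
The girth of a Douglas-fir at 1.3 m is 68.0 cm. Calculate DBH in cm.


Formula: DBH = C / pi
DBH = 68.0 / pi
pi = 3.14159...
DBH = 21.6 cm

21.6


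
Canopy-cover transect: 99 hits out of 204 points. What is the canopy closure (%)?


Formula: Canopy closure = covered points / total points * 100
Closure = 99 / 204 * 100
Closure = 0.4853 * 100 = 48.5%

48.5


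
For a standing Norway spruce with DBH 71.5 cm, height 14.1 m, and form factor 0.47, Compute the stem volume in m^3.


Formula: V = pi * (DBH/200)^2 * H * ff
Radius = DBH/200 = 71.5/200 = 0.3575 m
Radius^2 = 0.3575^2 = 0.12780625 m^2
V = pi * 0.12780625 * 14.1 * 0.47
V = 2.661 m^3

2.661


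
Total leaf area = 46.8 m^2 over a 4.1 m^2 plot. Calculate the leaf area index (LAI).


Formula: LAI = total leaf area / ground area  (dimensionless)
LAI = 46.8 m^2 / 4.1 m^2
LAI = 11.41

11.41


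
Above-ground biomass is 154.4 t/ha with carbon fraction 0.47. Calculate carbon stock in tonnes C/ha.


Formula: Carbon Stock = Biomass * Carbon Fraction
C = 154.4 t/ha * 0.47
C = 72.6 t C/ha

72.6


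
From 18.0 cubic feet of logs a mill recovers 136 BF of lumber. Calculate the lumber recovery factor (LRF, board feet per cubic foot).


Formula: LRF = Lumber Output (BF) / Log Input (ft^3)
LRF = 136 BF / 18.0 ft^3
LRF = 7.56 BF/ft^3

7.56


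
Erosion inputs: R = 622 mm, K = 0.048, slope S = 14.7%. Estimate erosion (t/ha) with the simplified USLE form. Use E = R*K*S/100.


Formula: E = R * K * S / 100  (simplified USLE)
R * K = 622 * 0.048 = 29.856
E = 29.856 * 14.7 / 100 = 4.39 t/ha

4.39


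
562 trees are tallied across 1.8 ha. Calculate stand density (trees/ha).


Formula: Stand Density = N_trees / Area_ha
Density = 562 trees / 1.8 ha
Density = 312 trees/ha

312


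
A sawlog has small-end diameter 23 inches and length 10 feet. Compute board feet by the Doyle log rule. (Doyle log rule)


Doyle: BF = (D - 4)^2 * L / 16
Adjusted diameter = 23 - 4 = 19 in
(D-4)^2 = 19^2 = 361
BF = 361 * 10 / 16 = 226 BF

226


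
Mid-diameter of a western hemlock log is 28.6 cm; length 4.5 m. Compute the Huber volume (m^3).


Huber: V = Am * L,  Am = pi*(Dm/200)^2
Am = pi*(28.6/200)^2 = 0.064242 m^2
V = 0.064242*4.5 = 0.2891 m^3

0.2891


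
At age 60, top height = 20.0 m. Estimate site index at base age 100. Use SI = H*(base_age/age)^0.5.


Formula: SI = H_dom * (base_age / age)^0.5
Age ratio = 100 / 60 = 1.66667
sqrt(age_ratio) = 1.29099
SI = 20.0 * 1.29099 = 25.8 m

25.8


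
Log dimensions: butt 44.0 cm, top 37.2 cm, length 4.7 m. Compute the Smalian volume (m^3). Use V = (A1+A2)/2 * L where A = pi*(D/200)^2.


Smalian: V = (A1 + A2)/2 * L,  A = pi*(D/200)^2
A1 = pi*(44.0/200)^2 = 0.152053 m^2
A2 = pi*(37.2/200)^2 = 0.108687 m^2
V = (0.152053+0.108687)/2*4.7 = 0.6127 m^3

0.6127


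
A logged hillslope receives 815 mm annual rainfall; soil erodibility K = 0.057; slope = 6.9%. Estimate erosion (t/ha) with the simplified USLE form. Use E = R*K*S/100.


Formula: E = R * K * S / 100  (simplified USLE)
R * K = 815 * 0.057 = 46.455
E = 46.455 * 6.9 / 100 = 3.21 t/ha

3.21


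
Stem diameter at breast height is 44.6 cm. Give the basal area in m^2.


Formula: BA = pi * (DBH/2)^2 / 10000  (cm^2 to m^2)
Radius = DBH/2 = 44.6/2 = 22.3 cm
BA = pi * 22.3^2 / 10000
   = 1562.2826 cm^2 / 10000
   = 0.1562 m^2

0.1562


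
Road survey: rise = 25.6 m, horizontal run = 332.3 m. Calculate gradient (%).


Formula: Gradient = rise / run * 100
Gradient = 25.6 / 332.3 * 100 = 7.7%

7.7


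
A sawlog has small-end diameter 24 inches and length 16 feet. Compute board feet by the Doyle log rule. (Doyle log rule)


Doyle: BF = (D - 4)^2 * L / 16
Adjusted diameter = 24 - 4 = 20 in
(D-4)^2 = 20^2 = 400
BF = 400 * 16 / 16 = 400 BF

400


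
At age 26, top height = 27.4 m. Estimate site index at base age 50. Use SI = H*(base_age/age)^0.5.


Formula: SI = H_dom * (base_age / age)^0.5
Age ratio = 50 / 26 = 1.92308
sqrt(age_ratio) = 1.38675
SI = 27.4 * 1.38675 = 38.0 m

38.0


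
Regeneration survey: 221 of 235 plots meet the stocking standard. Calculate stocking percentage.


Formula: Stocking % = stocked plots / total plots * 100
Stocking = 221 / 235 * 100
Stocking = 0.9404 * 100 = 94.0%

94.0


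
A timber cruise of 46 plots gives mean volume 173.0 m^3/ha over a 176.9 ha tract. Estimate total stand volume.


Formula: Total Volume = Mean Volume per ha * Total Area
Total Volume = 173.0 m^3/ha * 176.9 ha
Total Volume = 30604 m^3

30604


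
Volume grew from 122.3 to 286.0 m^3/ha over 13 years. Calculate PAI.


Formula: PAI = (V_T2 - V_T1) / (T2 - T1)
Volume increment = 286.0 - 122.3 = 163.7 m^3/ha
PAI = 163.7 / 13 = 12.59 m^3/ha/year

12.59


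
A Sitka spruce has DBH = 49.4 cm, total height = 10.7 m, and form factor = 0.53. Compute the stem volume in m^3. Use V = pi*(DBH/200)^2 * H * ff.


Formula: V = pi * (DBH/200)^2 * H * ff
Radius = DBH/200 = 49.4/200 = 0.247 m
Radius^2 = 0.247^2 = 0.061009 m^2
V = pi * 0.061009 * 10.7 * 0.53
V = 1.087 m^3

1.087


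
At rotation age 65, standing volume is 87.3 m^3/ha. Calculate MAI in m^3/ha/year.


Formula: MAI = Total Volume / Stand Age
MAI = 87.3 m^3/ha / 65 years
MAI = 1.34 m^3/ha/year

1.34


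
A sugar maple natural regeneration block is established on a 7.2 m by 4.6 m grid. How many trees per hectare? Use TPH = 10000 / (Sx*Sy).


Formula: TPH = 10000 m^2/ha / (spacing_x * spacing_y)
Area per tree = 7.2 m * 4.6 m = 33.12 m^2
TPH = 10000 / 33.12 = 302 trees/ha

302


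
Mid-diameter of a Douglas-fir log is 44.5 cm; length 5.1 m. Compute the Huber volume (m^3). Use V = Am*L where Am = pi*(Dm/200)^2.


Huber: V = Am * L,  Am = pi*(Dm/200)^2
Am = pi*(44.5/200)^2 = 0.155528 m^2
V = 0.155528*5.1 = 0.7932 m^3

0.7932


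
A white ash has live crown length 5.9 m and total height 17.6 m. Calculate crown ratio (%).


Formula: Crown Ratio = (Crown Length / Total Height) * 100
CR = (5.9 m / 17.6 m) * 100
CR = 0.3352 * 100 = 33.5%

33.5


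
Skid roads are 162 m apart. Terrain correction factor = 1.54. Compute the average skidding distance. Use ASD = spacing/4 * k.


Formula: ASD = (spacing / 4) * correction
Uncorrected distance = spacing / 4 = 162 / 4 = 40.5 m
ASD = 40.5 * 1.54 = 62 m

62


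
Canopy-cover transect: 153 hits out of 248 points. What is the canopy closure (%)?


Formula: Canopy closure = covered points / total points * 100
Closure = 153 / 248 * 100
Closure = 0.6169 * 100 = 61.7%

61.7


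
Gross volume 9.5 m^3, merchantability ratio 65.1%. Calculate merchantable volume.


Formula: MV = V_total * (merchantable_pct / 100)
Merchantable fraction = 65.1% / 100 = 0.651
MV = 9.5 m^3 * 0.651 = 6.185 m^3

6.185


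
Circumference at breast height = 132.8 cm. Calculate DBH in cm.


Formula: DBH = C / pi
DBH = 132.8 / pi
pi = 3.14159...
DBH = 42.3 cm

42.3


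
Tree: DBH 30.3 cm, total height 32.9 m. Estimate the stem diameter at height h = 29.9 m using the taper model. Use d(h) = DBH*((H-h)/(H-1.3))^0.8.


Taper: d(h) = DBH * ((H - h) / (H - 1.3))^0.8
Numerator = H - h = 32.9 - 29.9 = 3.0 m
Denominator = H - 1.3 = 32.9 - 1.3 = 31.6 m
Ratio = 3.0 / 31.6 = 0.09494
d = 30.3 * 0.09494^0.8 = 4.6 cm

4.6


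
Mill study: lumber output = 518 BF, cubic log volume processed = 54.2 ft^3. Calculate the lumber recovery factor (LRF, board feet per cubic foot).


Formula: LRF = Lumber Output (BF) / Log Input (ft^3)
LRF = 518 BF / 54.2 ft^3
LRF = 9.56 BF/ft^3

9.56


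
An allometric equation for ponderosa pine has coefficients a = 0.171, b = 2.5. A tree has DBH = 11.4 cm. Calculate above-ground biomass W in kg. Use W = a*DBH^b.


Formula: W = a * DBH^b  (allometric power law)
DBH^b = 11.4^2.5 = 438.7955
W = 0.171 * 438.7955 = 75.0 kg

75.0


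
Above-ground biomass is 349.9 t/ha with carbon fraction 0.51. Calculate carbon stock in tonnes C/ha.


Formula: Carbon Stock = Biomass * Carbon Fraction
C = 349.9 t/ha * 0.51
C = 178.4 t C/ha

178.4


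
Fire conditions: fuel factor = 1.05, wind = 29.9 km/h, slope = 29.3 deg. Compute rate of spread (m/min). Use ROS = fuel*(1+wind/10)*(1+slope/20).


Formula: ROS = fuel * (1 + wind/10) * (1 + slope/20)
Wind factor = 1 + 29.9/10 = 3.99
Slope factor = 1 + 29.3/20 = 2.465
ROS = 1.05 * 3.99 * 2.465 = 10.33 m/min

10.33


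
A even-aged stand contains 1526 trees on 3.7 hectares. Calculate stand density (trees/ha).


Formula: Stand Density = N_trees / Area_ha
Density = 1526 trees / 3.7 ha
Density = 412 trees/ha

412


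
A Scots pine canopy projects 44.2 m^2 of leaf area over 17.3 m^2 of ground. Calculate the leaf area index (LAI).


Formula: LAI = total leaf area / ground area  (dimensionless)
LAI = 44.2 m^2 / 17.3 m^2
LAI = 2.55

2.55


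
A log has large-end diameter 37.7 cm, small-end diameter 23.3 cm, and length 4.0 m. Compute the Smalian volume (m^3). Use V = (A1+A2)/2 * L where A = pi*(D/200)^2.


Smalian: V = (A1 + A2)/2 * L,  A = pi*(D/200)^2
A1 = pi*(37.7/200)^2 = 0.111628 m^2
A2 = pi*(23.3/200)^2 = 0.042638 m^2
V = (0.111628+0.042638)/2*4.0 = 0.3085 m^3

0.3085


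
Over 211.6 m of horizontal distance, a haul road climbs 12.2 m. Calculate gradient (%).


Formula: Gradient = rise / run * 100
Gradient = 12.2 / 211.6 * 100 = 5.8%

5.8


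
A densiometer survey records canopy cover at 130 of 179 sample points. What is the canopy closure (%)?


Formula: Canopy closure = covered points / total points * 100
Closure = 130 / 179 * 100
Closure = 0.7263 * 100 = 72.6%

72.6


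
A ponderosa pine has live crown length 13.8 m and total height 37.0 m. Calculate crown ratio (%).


Formula: Crown Ratio = (Crown Length / Total Height) * 100
CR = (13.8 m / 37.0 m) * 100
CR = 0.373 * 100 = 37.3%

37.3


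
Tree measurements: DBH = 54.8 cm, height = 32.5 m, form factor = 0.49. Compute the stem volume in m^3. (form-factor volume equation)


Formula: V = pi * (DBH/200)^2 * H * ff
Radius = DBH/200 = 54.8/200 = 0.274 m
Radius^2 = 0.274^2 = 0.075076 m^2
V = pi * 0.075076 * 32.5 * 0.49
V = 3.756 m^3

3.756


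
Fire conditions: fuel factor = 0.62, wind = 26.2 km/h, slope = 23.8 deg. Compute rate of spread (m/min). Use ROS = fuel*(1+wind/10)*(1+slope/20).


Formula: ROS = fuel * (1 + wind/10) * (1 + slope/20)
Wind factor = 1 + 26.2/10 = 3.62
Slope factor = 1 + 23.8/20 = 2.19
ROS = 0.62 * 3.62 * 2.19 = 4.92 m/min

4.92
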